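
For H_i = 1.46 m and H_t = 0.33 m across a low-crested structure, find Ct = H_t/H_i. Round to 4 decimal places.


Ct = H_t / H_i
Ct = 0.33 / 1.46
Ct = 0.2260

0.2260


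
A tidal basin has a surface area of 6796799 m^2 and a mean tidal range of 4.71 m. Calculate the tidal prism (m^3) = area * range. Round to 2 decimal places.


Tidal prism = Area * Tidal range
P = 6796799 * 4.71
P = 32012923.29 m^3

32012923.29


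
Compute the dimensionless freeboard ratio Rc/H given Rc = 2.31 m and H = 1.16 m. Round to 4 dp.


Relative freeboard = Rc / H
= 2.31 / 1.16
= 1.9914

1.9914


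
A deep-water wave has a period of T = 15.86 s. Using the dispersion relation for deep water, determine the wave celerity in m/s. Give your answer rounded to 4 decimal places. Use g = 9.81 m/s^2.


We use the deep-water celerity formula:
C = g * T / (2 * pi)
C = 9.81 * 15.86 / (2 * 3.14159...)
C = 155.586600 / 6.283185
C = 24.7624 m/s

24.7624


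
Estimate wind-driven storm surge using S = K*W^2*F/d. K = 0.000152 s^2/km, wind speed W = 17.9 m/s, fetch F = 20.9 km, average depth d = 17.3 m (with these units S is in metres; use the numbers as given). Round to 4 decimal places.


S = K * W^2 * F / d
W^2 = 17.9^2 = 320.41
S = 0.000152 * 320.41 * 20.9 / 17.3
Numerator = 0.000152 * 320.41 * 20.9 = 1.017878
S = 1.017878 / 17.3 = 0.0588 m

0.0588


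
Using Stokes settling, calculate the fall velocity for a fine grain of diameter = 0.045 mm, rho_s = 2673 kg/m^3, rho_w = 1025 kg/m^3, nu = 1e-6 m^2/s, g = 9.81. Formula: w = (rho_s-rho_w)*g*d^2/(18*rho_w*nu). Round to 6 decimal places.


w = (rho_s - rho_w) * g * d^2 / (18 * rho_w * nu)
d = 0.045 mm = 0.000045 m
rho_s - rho_w = 2673 - 1025 = 1648
Numerator = 1648 * 9.81 * (0.000045)^2 = 0.000032737932
Denominator = 18 * 1025 * 1e-6 = 0.018450
w = 0.001774 m/s

0.001774


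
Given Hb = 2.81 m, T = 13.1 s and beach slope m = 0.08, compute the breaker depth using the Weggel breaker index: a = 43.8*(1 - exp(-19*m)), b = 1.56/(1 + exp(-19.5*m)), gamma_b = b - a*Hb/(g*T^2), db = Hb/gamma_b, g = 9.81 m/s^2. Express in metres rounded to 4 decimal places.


a = 43.8 * (1 - exp(-19 * m))
exp(-19 * 0.08) = exp(-1.5200) = 0.218712
a = 43.8 * (1 - 0.218712) = 34.220419
b = 1.56 / (1 + exp(-19.5 * m))
exp(-19.5 * 0.08) = exp(-1.5600) = 0.210136
b = 1.56 / (1 + 0.210136) = 1.289111
Hb / (g * T^2) = 2.81 / (9.81 * 13.1^2) = 2.81 / 1683.4941 = 0.00166915
gamma_b = b - a * Hb/(g*T^2) = 1.289111 - 34.220419 * 0.00166915 = 1.231992
db = Hb / gamma_b = 2.81 / 1.231992
db = 2.2809 m

2.2809


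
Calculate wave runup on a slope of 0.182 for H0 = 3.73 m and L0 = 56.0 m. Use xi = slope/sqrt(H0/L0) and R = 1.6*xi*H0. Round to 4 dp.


xi = slope / sqrt(H0/L0)
H0/L0 = 3.73/56.0 = 0.066607
sqrt(0.066607) = 0.258084
xi = 0.182 / 0.258084 = 0.705198
R = 1.6 * xi * H0 = 1.6 * 0.705198 * 3.73
R = 4.2086 m

4.2086


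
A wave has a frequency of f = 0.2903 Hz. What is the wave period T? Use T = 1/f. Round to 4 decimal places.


T = 1 / f
T = 1 / 0.2903
T = 3.4447 s

3.4447


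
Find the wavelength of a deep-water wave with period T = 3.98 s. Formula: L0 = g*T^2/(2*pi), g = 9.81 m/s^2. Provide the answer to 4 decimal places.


L0 = g * T^2 / (2 * pi)
L0 = 9.81 * 3.98^2 / (2 * pi)
L0 = 9.81 * 15.8404 / 6.28319
L0 = 155.3943 / 6.28319
L0 = 24.7318 m

24.7318


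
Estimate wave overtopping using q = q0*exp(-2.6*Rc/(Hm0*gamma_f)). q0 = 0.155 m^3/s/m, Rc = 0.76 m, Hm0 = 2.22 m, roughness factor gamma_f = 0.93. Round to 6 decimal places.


q = q0 * exp(-2.6 * Rc / (Hm0 * gamma_f))
Exponent = -2.6 * 0.76 / (2.22 * 0.93)
= -2.6 * 0.76 / 2.0646
= -0.957086
exp(-0.957086) = 0.384010
q = 0.155 * 0.384010
q = 0.059522 m^3/s/m

0.059522


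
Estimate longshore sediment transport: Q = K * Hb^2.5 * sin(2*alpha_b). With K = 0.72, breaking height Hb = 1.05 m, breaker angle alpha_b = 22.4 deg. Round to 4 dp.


Q = K * Hb^2.5 * sin(2 * alpha_b)
Hb^2.5 = 1.05^2.5 = 1.129726
sin(2 * 22.4) = sin(44.8) = 0.704634
Q = 0.72 * 1.129726 * 0.704634
Q = 0.5732 m^3/s

0.5732


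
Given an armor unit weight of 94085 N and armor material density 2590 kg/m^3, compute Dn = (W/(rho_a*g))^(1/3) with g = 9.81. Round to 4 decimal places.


V = W / (rho_a * g)
V = 94085 / (2590 * 9.81)
V = 94085 / 25407.90
V = 3.702982 m^3
Dn = V^(1/3) = 3.702982^(1/3)
Dn = 1.5471 m

1.5471


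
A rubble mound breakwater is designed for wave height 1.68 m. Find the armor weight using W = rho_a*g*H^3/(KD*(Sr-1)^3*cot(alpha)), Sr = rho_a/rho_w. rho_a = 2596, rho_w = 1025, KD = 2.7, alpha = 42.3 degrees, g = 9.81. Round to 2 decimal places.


Sr = rho_a / rho_w = 2596 / 1025 = 2.532683
(Sr - 1) = 1.532683
(Sr - 1)^3 = 3.600451
cot(42.3) = 1 / tan(42.3) = 1 / 0.909930 = 1.098986
Numerator = 2596 * 9.81 * 1.68^3 = 120754.0042
Denominator = 2.7 * 3.600451 * 1.098986 = 10.683480
W = 120754.0042 / 10.683480
W = 11302.87 N

11302.87


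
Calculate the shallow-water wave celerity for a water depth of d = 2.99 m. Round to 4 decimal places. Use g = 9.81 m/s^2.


Using the shallow-water approximation:
C = sqrt(g * d) = sqrt(9.81 * 2.99)
C = sqrt(29.3319)
C = 5.4159 m/s

5.4159


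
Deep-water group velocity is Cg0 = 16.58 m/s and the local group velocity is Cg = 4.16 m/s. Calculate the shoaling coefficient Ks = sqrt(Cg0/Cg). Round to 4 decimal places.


Ks = sqrt(Cg0 / Cg)
Ks = sqrt(16.58 / 4.16)
Ks = sqrt(3.9856)
Ks = 1.9964

1.9964


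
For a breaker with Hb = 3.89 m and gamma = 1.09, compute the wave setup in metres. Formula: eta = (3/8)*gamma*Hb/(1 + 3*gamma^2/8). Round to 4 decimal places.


eta = (3/8) * gamma * Hb / (1 + 3*gamma^2/8)
Numerator = (3/8) * 1.09 * 3.89 = 1.590038
Denominator = 1 + 3*1.09^2/8 = 1 + 0.445538 = 1.445538
eta = 1.590038 / 1.445538
eta = 1.1000 m

1.1000


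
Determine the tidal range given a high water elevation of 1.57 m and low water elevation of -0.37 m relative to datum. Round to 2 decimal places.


Tidal range = High water - Low water
Tidal range = 1.57 - (-0.37)
Tidal range = 1.94 m

1.94


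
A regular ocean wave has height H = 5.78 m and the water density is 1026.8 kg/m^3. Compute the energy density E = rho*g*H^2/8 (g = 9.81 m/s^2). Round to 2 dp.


E = (1/8) * rho * g * H^2
E = (1/8) * 1026.8 * 9.81 * 5.78^2
E = 0.125 * 1026.8 * 9.81 * 33.4084
E = 42064.97 J/m^2

42064.97


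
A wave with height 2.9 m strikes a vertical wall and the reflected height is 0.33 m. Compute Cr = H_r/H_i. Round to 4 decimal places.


Cr = H_r / H_i
Cr = 0.33 / 2.9
Cr = 0.1138

0.1138


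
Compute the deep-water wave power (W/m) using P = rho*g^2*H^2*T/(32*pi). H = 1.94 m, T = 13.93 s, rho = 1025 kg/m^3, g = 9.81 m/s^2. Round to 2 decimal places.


P = rho * g^2 * H^2 * T / (32 * pi)
P = 1025 * 9.81^2 * 1.94^2 * 13.93 / (32 * pi)
P = 1025 * 96.2361 * 3.7636 * 13.93 / 100.53096
P = 51441.85 W/m

51441.85


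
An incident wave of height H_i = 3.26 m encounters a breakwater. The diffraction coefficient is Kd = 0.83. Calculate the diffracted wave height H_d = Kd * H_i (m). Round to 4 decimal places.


H_d = Kd * H_i
H_d = 0.83 * 3.26
H_d = 2.7058 m

2.7058


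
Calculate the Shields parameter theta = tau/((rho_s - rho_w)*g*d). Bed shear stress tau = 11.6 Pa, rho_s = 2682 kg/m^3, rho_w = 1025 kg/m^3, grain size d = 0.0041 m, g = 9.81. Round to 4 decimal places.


theta = tau / ((rho_s - rho_w) * g * d)
rho_s - rho_w = 2682 - 1025 = 1657
Denominator = 1657 * 9.81 * 0.0041 = 66.646197
theta = 11.6 / 66.646197
theta = 0.1741

0.1741


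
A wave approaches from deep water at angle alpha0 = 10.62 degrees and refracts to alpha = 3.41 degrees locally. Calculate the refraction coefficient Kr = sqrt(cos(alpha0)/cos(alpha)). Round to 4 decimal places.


Kr = sqrt(cos(alpha0) / cos(alpha))
cos(10.62) = 0.982871
cos(3.41) = 0.998229
Kr = sqrt(0.982871 / 0.998229)
Kr = sqrt(0.984614)
Kr = 0.9923

0.9923


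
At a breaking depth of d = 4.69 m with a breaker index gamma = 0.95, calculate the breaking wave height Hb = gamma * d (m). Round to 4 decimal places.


Hb = gamma * d
Hb = 0.95 * 4.69
Hb = 4.4555 m

4.4555


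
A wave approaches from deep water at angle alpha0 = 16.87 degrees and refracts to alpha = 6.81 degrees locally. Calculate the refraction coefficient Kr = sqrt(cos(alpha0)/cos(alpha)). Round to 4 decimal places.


Kr = sqrt(cos(alpha0) / cos(alpha))
cos(16.87) = 0.956966
cos(6.81) = 0.992945
Kr = sqrt(0.956966 / 0.992945)
Kr = sqrt(0.963765)
Kr = 0.9817

0.9817


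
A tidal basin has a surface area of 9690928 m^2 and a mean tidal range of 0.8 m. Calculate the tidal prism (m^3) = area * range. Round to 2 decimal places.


Tidal prism = Area * Tidal range
P = 9690928 * 0.8
P = 7752742.40 m^3

7752742.40


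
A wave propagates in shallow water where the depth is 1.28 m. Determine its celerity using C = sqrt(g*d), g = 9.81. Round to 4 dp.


Using the shallow-water approximation:
C = sqrt(g * d) = sqrt(9.81 * 1.28)
C = sqrt(12.5568)
C = 3.5436 m/s

3.5436


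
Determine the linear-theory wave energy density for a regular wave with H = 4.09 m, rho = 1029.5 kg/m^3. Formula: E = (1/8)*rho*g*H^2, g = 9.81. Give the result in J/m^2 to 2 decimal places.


E = (1/8) * rho * g * H^2
E = (1/8) * 1029.5 * 9.81 * 4.09^2
E = 0.125 * 1029.5 * 9.81 * 16.7281
E = 21117.96 J/m^2

21117.96


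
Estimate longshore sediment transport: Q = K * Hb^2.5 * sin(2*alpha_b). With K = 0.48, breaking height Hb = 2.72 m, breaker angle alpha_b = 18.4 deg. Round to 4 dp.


Q = K * Hb^2.5 * sin(2 * alpha_b)
Hb^2.5 = 2.72^2.5 = 12.201754
sin(2 * 18.4) = sin(36.8) = 0.599024
Q = 0.48 * 12.201754 * 0.599024
Q = 3.5084 m^3/s

3.5084


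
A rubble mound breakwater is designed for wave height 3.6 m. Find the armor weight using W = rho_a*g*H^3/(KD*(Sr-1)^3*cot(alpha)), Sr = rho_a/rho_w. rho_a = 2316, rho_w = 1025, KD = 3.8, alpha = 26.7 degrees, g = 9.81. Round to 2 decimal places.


Sr = rho_a / rho_w = 2316 / 1025 = 2.259512
(Sr - 1) = 1.259512
(Sr - 1)^3 = 1.998054
cot(26.7) = 1 / tan(26.7) = 1 / 0.502948 = 1.988279
Numerator = 2316 * 9.81 * 3.6^3 = 1060022.4538
Denominator = 3.8 * 1.998054 * 1.988279 = 15.096212
W = 1060022.4538 / 15.096212
W = 70217.78 N

70217.78


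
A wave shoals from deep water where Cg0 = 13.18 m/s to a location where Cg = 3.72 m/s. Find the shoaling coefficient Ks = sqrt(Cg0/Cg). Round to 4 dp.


Ks = sqrt(Cg0 / Cg)
Ks = sqrt(13.18 / 3.72)
Ks = sqrt(3.5430)
Ks = 1.8823

1.8823


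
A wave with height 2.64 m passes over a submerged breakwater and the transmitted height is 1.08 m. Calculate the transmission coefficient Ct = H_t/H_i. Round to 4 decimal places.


Ct = H_t / H_i
Ct = 1.08 / 2.64
Ct = 0.4091

0.4091


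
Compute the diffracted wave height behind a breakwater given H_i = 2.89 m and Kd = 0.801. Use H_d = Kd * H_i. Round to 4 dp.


H_d = Kd * H_i
H_d = 0.801 * 2.89
H_d = 2.3149 m

2.3149


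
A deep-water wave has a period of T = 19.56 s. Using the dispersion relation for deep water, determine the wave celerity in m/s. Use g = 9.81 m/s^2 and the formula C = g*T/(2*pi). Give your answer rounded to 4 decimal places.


We use the deep-water celerity formula:
C = g * T / (2 * pi)
C = 9.81 * 19.56 / (2 * 3.14159...)
C = 191.883600 / 6.283185
C = 30.5392 m/s

30.5392


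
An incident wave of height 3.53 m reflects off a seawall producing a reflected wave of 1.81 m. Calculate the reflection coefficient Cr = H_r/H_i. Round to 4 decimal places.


Cr = H_r / H_i
Cr = 1.81 / 3.53
Cr = 0.5127

0.5127


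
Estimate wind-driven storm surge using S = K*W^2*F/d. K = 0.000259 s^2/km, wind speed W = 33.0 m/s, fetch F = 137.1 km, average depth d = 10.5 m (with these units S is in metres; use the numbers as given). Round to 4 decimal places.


S = K * W^2 * F / d
W^2 = 33.0^2 = 1089.00
S = 0.000259 * 1089.00 * 137.1 / 10.5
Numerator = 0.000259 * 1089.00 * 137.1 = 38.669192
S = 38.669192 / 10.5 = 3.6828 m

3.6828


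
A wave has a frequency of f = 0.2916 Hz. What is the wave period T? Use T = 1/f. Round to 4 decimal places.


T = 1 / f
T = 1 / 0.2916
T = 3.4294 s

3.4294


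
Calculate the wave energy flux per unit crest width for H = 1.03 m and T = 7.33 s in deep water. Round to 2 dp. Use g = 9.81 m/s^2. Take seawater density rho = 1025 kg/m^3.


P = rho * g^2 * H^2 * T / (32 * pi)
P = 1025 * 9.81^2 * 1.03^2 * 7.33 / (32 * pi)
P = 1025 * 96.2361 * 1.0609 * 7.33 / 100.53096
P = 7630.28 W/m

7630.28


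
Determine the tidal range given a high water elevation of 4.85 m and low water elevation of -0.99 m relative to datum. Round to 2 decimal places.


Tidal range = High water - Low water
Tidal range = 4.85 - (-0.99)
Tidal range = 5.84 m

5.84


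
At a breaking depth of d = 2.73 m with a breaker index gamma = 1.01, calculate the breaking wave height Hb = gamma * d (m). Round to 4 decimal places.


Hb = gamma * d
Hb = 1.01 * 2.73
Hb = 2.7573 m

2.7573


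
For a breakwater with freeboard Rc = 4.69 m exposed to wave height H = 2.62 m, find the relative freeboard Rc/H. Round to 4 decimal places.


Relative freeboard = Rc / H
= 4.69 / 2.62
= 1.7901

1.7901


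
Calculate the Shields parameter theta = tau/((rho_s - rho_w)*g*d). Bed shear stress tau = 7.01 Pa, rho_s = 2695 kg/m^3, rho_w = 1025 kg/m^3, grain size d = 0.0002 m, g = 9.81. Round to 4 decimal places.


theta = tau / ((rho_s - rho_w) * g * d)
rho_s - rho_w = 2695 - 1025 = 1670
Denominator = 1670 * 9.81 * 0.0002 = 3.276540
theta = 7.01 / 3.276540
theta = 2.1395

2.1395


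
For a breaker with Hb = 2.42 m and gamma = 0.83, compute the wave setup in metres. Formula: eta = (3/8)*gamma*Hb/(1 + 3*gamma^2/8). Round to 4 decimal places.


eta = (3/8) * gamma * Hb / (1 + 3*gamma^2/8)
Numerator = (3/8) * 0.83 * 2.42 = 0.753225
Denominator = 1 + 3*0.83^2/8 = 1 + 0.258338 = 1.258338
eta = 0.753225 / 1.258338
eta = 0.5986 m

0.5986


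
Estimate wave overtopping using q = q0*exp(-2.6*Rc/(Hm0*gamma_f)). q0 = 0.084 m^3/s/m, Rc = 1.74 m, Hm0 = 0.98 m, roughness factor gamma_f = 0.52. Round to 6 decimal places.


q = q0 * exp(-2.6 * Rc / (Hm0 * gamma_f))
Exponent = -2.6 * 1.74 / (0.98 * 0.52)
= -2.6 * 1.74 / 0.5096
= -8.877551
exp(-8.877551) = 0.000139
q = 0.084 * 0.000139
q = 0.000012 m^3/s/m

0.000012


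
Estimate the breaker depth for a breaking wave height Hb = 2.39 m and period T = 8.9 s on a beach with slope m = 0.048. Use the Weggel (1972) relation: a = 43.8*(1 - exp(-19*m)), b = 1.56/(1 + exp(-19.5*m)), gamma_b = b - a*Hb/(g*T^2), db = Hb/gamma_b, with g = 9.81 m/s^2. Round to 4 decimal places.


a = 43.8 * (1 - exp(-19 * m))
exp(-19 * 0.048) = exp(-0.9120) = 0.401720
a = 43.8 * (1 - 0.401720) = 26.204665
b = 1.56 / (1 + exp(-19.5 * m))
exp(-19.5 * 0.048) = exp(-0.9360) = 0.392193
b = 1.56 / (1 + 0.392193) = 1.120534
Hb / (g * T^2) = 2.39 / (9.81 * 8.9^2) = 2.39 / 777.0501 = 0.00307573
gamma_b = b - a * Hb/(g*T^2) = 1.120534 - 26.204665 * 0.00307573 = 1.039935
db = Hb / gamma_b = 2.39 / 1.039935
db = 2.2982 m

2.2982


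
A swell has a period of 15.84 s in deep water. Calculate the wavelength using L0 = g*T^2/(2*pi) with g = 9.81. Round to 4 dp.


L0 = g * T^2 / (2 * pi)
L0 = 9.81 * 15.84^2 / (2 * pi)
L0 = 9.81 * 250.9056 / 6.28319
L0 = 2461.3839 / 6.28319
L0 = 391.7414 m

391.7414


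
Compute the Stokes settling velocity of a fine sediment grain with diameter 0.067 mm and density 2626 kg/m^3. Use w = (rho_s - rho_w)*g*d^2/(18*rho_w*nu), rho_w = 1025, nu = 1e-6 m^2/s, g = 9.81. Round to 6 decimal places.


w = (rho_s - rho_w) * g * d^2 / (18 * rho_w * nu)
d = 0.067 mm = 0.000067 m
rho_s - rho_w = 2626 - 1025 = 1601
Numerator = 1601 * 9.81 * (0.000067)^2 = 0.000070503381
Denominator = 18 * 1025 * 1e-6 = 0.018450
w = 0.003821 m/s

0.003821


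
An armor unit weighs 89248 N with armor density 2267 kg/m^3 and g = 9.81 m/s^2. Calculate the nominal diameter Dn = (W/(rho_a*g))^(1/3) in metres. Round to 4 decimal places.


V = W / (rho_a * g)
V = 89248 / (2267 * 9.81)
V = 89248 / 22239.27
V = 4.013081 m^3
Dn = V^(1/3) = 4.013081^(1/3)
Dn = 1.5891 m

1.5891


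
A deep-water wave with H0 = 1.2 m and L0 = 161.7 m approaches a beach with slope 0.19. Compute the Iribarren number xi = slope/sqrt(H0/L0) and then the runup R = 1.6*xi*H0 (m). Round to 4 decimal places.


xi = slope / sqrt(H0/L0)
H0/L0 = 1.2/161.7 = 0.007421
sqrt(0.007421) = 0.086146
xi = 0.19 / 0.086146 = 2.205555
R = 1.6 * xi * H0 = 1.6 * 2.205555 * 1.2
R = 4.2347 m

4.2347


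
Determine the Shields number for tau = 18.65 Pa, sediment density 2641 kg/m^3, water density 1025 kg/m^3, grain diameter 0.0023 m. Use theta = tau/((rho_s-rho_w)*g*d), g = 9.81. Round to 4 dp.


theta = tau / ((rho_s - rho_w) * g * d)
rho_s - rho_w = 2641 - 1025 = 1616
Denominator = 1616 * 9.81 * 0.0023 = 36.461808
theta = 18.65 / 36.461808
theta = 0.5115

0.5115


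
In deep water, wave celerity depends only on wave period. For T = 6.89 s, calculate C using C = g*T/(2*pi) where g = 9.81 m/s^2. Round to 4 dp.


We use the deep-water celerity formula:
C = g * T / (2 * pi)
C = 9.81 * 6.89 / (2 * 3.14159...)
C = 67.590900 / 6.283185
C = 10.7574 m/s

10.7574


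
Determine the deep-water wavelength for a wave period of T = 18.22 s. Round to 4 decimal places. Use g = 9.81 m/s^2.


L0 = g * T^2 / (2 * pi)
L0 = 9.81 * 18.22^2 / (2 * pi)
L0 = 9.81 * 331.9684 / 6.28319
L0 = 3256.6100 / 6.28319
L0 = 518.3056 m

518.3056


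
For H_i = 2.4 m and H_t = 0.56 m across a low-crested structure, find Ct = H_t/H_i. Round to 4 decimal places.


Ct = H_t / H_i
Ct = 0.56 / 2.4
Ct = 0.2333

0.2333


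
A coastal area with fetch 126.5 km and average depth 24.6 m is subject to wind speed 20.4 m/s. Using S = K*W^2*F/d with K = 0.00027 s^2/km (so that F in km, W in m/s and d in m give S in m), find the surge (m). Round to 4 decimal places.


S = K * W^2 * F / d
W^2 = 20.4^2 = 416.16
S = 0.00027 * 416.16 * 126.5 / 24.6
Numerator = 0.00027 * 416.16 * 126.5 = 14.213945
S = 14.213945 / 24.6 = 0.5778 m

0.5778


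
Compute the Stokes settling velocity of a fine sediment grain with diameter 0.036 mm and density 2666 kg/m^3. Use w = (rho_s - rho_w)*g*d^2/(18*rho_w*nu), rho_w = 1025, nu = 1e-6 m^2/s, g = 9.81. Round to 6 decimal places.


w = (rho_s - rho_w) * g * d^2 / (18 * rho_w * nu)
d = 0.036 mm = 0.000036 m
rho_s - rho_w = 2666 - 1025 = 1641
Numerator = 1641 * 9.81 * (0.000036)^2 = 0.000020863280
Denominator = 18 * 1025 * 1e-6 = 0.018450
w = 0.001131 m/s

0.001131


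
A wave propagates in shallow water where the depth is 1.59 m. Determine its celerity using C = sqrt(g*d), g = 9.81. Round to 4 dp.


Using the shallow-water approximation:
C = sqrt(g * d) = sqrt(9.81 * 1.59)
C = sqrt(15.5979)
C = 3.9494 m/s

3.9494


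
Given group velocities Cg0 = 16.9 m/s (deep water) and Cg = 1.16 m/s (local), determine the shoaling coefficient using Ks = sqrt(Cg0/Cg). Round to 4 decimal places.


Ks = sqrt(Cg0 / Cg)
Ks = sqrt(16.9 / 1.16)
Ks = sqrt(14.5690)
Ks = 3.8169

3.8169


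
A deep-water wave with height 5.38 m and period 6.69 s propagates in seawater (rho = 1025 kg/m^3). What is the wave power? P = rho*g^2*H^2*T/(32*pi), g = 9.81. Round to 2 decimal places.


P = rho * g^2 * H^2 * T / (32 * pi)
P = 1025 * 9.81^2 * 5.38^2 * 6.69 / (32 * pi)
P = 1025 * 96.2361 * 28.9444 * 6.69 / 100.53096
P = 189999.61 W/m

189999.61


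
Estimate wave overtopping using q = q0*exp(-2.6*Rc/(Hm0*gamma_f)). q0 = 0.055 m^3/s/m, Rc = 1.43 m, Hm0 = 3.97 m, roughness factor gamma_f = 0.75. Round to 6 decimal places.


q = q0 * exp(-2.6 * Rc / (Hm0 * gamma_f))
Exponent = -2.6 * 1.43 / (3.97 * 0.75)
= -2.6 * 1.43 / 2.9775
= -1.248699
exp(-1.248699) = 0.286878
q = 0.055 * 0.286878
q = 0.015778 m^3/s/m

0.015778


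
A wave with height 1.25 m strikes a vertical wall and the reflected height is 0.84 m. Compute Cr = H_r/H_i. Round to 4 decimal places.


Cr = H_r / H_i
Cr = 0.84 / 1.25
Cr = 0.6720

0.6720


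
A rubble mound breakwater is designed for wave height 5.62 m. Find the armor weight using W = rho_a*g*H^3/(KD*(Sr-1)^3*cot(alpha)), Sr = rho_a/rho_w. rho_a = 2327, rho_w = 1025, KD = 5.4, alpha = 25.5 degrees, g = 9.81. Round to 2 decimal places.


Sr = rho_a / rho_w = 2327 / 1025 = 2.270244
(Sr - 1) = 1.270244
(Sr - 1)^3 = 2.049563
cot(25.5) = 1 / tan(25.5) = 1 / 0.476976 = 2.096544
Numerator = 2327 * 9.81 * 5.62^3 = 4052045.7240
Denominator = 5.4 * 2.049563 * 2.096544 = 23.203795
W = 4052045.7240 / 23.203795
W = 174628.58 N

174628.58


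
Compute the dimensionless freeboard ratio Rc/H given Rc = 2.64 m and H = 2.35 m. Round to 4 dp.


Relative freeboard = Rc / H
= 2.64 / 2.35
= 1.1234

1.1234


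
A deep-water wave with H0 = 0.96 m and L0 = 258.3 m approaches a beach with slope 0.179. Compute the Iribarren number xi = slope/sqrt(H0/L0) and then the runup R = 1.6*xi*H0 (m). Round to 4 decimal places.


xi = slope / sqrt(H0/L0)
H0/L0 = 0.96/258.3 = 0.003717
sqrt(0.003717) = 0.060964
xi = 0.179 / 0.060964 = 2.936159
R = 1.6 * xi * H0 = 1.6 * 2.936159 * 0.96
R = 4.5099 m

4.5099


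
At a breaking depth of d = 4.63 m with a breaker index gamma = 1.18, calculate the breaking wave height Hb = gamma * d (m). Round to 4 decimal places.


Hb = gamma * d
Hb = 1.18 * 4.63
Hb = 5.4634 m

5.4634


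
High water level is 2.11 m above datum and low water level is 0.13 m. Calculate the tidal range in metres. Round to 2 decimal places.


Tidal range = High water - Low water
Tidal range = 2.11 - (0.13)
Tidal range = 1.98 m

1.98


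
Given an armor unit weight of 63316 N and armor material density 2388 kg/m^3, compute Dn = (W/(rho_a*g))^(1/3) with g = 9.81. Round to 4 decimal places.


V = W / (rho_a * g)
V = 63316 / (2388 * 9.81)
V = 63316 / 23426.28
V = 2.702777 m^3
Dn = V^(1/3) = 2.702777^(1/3)
Dn = 1.3930 m

1.3930


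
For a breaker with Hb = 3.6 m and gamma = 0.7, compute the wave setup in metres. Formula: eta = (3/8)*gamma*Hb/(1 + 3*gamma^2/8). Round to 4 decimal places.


eta = (3/8) * gamma * Hb / (1 + 3*gamma^2/8)
Numerator = (3/8) * 0.7 * 3.6 = 0.945000
Denominator = 1 + 3*0.7^2/8 = 1 + 0.183750 = 1.183750
eta = 0.945000 / 1.183750
eta = 0.7983 m

0.7983


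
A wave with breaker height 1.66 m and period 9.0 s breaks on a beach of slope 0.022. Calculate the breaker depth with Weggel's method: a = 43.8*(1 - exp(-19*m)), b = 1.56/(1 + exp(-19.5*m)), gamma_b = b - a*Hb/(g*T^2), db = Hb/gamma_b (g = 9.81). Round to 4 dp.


a = 43.8 * (1 - exp(-19 * m))
exp(-19 * 0.022) = exp(-0.4180) = 0.658362
a = 43.8 * (1 - 0.658362) = 14.963734
b = 1.56 / (1 + exp(-19.5 * m))
exp(-19.5 * 0.022) = exp(-0.4290) = 0.651160
b = 1.56 / (1 + 0.651160) = 0.944790
Hb / (g * T^2) = 1.66 / (9.81 * 9.0^2) = 1.66 / 794.6100 = 0.00208908
gamma_b = b - a * Hb/(g*T^2) = 0.944790 - 14.963734 * 0.00208908 = 0.913530
db = Hb / gamma_b = 1.66 / 0.913530
db = 1.8171 m

1.8171


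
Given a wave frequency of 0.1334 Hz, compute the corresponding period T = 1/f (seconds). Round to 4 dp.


T = 1 / f
T = 1 / 0.1334
T = 7.4963 s

7.4963


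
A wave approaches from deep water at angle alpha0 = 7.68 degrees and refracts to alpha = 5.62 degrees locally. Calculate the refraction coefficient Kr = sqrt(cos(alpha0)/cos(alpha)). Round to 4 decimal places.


Kr = sqrt(cos(alpha0) / cos(alpha))
cos(7.68) = 0.991030
cos(5.62) = 0.995193
Kr = sqrt(0.991030 / 0.995193)
Kr = sqrt(0.995817)
Kr = 0.9979

0.9979


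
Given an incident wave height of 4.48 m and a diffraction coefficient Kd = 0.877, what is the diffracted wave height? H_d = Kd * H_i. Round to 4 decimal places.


H_d = Kd * H_i
H_d = 0.877 * 4.48
H_d = 3.9290 m

3.9290


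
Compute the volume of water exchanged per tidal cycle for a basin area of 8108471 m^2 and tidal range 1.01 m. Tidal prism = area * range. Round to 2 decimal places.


Tidal prism = Area * Tidal range
P = 8108471 * 1.01
P = 8189555.71 m^3

8189555.71


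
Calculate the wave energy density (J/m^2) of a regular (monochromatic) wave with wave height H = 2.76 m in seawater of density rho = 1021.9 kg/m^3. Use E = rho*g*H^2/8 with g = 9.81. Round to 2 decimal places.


E = (1/8) * rho * g * H^2
E = (1/8) * 1021.9 * 9.81 * 2.76^2
E = 0.125 * 1021.9 * 9.81 * 7.6176
E = 9545.65 J/m^2

9545.65


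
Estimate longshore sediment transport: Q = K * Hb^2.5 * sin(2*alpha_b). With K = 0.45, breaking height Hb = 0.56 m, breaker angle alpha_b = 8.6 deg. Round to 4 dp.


Q = K * Hb^2.5 * sin(2 * alpha_b)
Hb^2.5 = 0.56^2.5 = 0.234677
sin(2 * 8.6) = sin(17.2) = 0.295708
Q = 0.45 * 0.234677 * 0.295708
Q = 0.0312 m^3/s

0.0312


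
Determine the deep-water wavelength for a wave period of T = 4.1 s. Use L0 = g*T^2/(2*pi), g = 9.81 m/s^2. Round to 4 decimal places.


L0 = g * T^2 / (2 * pi)
L0 = 9.81 * 4.1^2 / (2 * pi)
L0 = 9.81 * 16.8100 / 6.28319
L0 = 164.9061 / 6.28319
L0 = 26.2456 m

26.2456


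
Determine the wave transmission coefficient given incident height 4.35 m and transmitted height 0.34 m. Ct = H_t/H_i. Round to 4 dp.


Ct = H_t / H_i
Ct = 0.34 / 4.35
Ct = 0.0782

0.0782


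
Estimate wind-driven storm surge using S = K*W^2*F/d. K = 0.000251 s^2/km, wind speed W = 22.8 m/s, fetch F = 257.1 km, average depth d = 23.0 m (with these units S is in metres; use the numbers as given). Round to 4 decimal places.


S = K * W^2 * F / d
W^2 = 22.8^2 = 519.84
S = 0.000251 * 519.84 * 257.1 / 23.0
Numerator = 0.000251 * 519.84 * 257.1 = 33.546367
S = 33.546367 / 23.0 = 1.4585 m

1.4585


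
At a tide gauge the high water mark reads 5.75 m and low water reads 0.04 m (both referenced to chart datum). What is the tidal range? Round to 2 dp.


Tidal range = High water - Low water
Tidal range = 5.75 - (0.04)
Tidal range = 5.71 m

5.71


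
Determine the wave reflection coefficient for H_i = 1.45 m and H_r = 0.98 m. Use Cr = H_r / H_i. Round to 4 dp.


Cr = H_r / H_i
Cr = 0.98 / 1.45
Cr = 0.6759

0.6759


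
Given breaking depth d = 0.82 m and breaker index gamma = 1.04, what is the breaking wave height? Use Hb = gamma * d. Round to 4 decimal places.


Hb = gamma * d
Hb = 1.04 * 0.82
Hb = 0.8528 m

0.8528


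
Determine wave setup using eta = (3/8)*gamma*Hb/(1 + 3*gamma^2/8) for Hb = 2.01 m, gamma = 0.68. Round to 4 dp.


eta = (3/8) * gamma * Hb / (1 + 3*gamma^2/8)
Numerator = (3/8) * 0.68 * 2.01 = 0.512550
Denominator = 1 + 3*0.68^2/8 = 1 + 0.173400 = 1.173400
eta = 0.512550 / 1.173400
eta = 0.4368 m

0.4368


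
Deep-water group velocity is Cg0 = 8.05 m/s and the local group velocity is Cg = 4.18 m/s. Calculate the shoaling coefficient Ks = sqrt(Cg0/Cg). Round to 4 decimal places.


Ks = sqrt(Cg0 / Cg)
Ks = sqrt(8.05 / 4.18)
Ks = sqrt(1.9258)
Ks = 1.3877

1.3877


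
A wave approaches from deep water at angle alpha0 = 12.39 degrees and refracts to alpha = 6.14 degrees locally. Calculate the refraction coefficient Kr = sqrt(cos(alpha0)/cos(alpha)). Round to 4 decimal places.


Kr = sqrt(cos(alpha0) / cos(alpha))
cos(12.39) = 0.976710
cos(6.14) = 0.994264
Kr = sqrt(0.976710 / 0.994264)
Kr = sqrt(0.982345)
Kr = 0.9911

0.9911


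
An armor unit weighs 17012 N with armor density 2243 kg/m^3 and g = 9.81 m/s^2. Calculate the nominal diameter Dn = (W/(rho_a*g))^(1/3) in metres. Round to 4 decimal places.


V = W / (rho_a * g)
V = 17012 / (2243 * 9.81)
V = 17012 / 22003.83
V = 0.773138 m^3
Dn = V^(1/3) = 0.773138^(1/3)
Dn = 0.9178 m

0.9178


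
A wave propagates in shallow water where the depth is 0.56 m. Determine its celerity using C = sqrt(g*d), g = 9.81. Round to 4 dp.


Using the shallow-water approximation:
C = sqrt(g * d) = sqrt(9.81 * 0.56)
C = sqrt(5.4936)
C = 2.3438 m/s

2.3438


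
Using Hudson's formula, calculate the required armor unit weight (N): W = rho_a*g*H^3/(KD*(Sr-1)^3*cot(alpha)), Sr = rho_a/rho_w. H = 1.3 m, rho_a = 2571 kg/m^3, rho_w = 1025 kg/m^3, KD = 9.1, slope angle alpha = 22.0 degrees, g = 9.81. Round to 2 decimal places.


Sr = rho_a / rho_w = 2571 / 1025 = 2.508293
(Sr - 1) = 1.508293
(Sr - 1)^3 = 3.431286
cot(22.0) = 1 / tan(22.0) = 1 / 0.404026 = 2.475087
Numerator = 2571 * 9.81 * 1.3^3 = 55411.6575
Denominator = 9.1 * 3.431286 * 2.475087 = 77.283843
W = 55411.6575 / 77.283843
W = 716.99 N

716.99


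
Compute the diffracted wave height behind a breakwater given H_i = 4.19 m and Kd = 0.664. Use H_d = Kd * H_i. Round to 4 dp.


H_d = Kd * H_i
H_d = 0.664 * 4.19
H_d = 2.7822 m

2.7822


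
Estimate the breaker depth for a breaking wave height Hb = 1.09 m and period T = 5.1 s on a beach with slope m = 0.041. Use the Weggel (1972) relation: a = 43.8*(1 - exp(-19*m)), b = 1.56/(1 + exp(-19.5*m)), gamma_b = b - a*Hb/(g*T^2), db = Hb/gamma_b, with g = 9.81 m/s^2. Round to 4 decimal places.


a = 43.8 * (1 - exp(-19 * m))
exp(-19 * 0.041) = exp(-0.7790) = 0.458865
a = 43.8 * (1 - 0.458865) = 23.701728
b = 1.56 / (1 + exp(-19.5 * m))
exp(-19.5 * 0.041) = exp(-0.7995) = 0.449554
b = 1.56 / (1 + 0.449554) = 1.076193
Hb / (g * T^2) = 1.09 / (9.81 * 5.1^2) = 1.09 / 255.1581 = 0.00427186
gamma_b = b - a * Hb/(g*T^2) = 1.076193 - 23.701728 * 0.00427186 = 0.974943
db = Hb / gamma_b = 1.09 / 0.974943
db = 1.1180 m

1.1180


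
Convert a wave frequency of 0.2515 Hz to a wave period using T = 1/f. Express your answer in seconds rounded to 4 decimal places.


T = 1 / f
T = 1 / 0.2515
T = 3.9761 s

3.9761


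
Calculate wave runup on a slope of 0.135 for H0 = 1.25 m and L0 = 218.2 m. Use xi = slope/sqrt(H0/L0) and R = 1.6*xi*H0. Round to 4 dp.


xi = slope / sqrt(H0/L0)
H0/L0 = 1.25/218.2 = 0.005729
sqrt(0.005729) = 0.075688
xi = 0.135 / 0.075688 = 1.783636
R = 1.6 * xi * H0 = 1.6 * 1.783636 * 1.25
R = 3.5673 m

3.5673


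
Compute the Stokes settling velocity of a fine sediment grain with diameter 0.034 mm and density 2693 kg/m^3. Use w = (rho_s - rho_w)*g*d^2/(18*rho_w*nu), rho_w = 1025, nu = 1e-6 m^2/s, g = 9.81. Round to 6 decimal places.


w = (rho_s - rho_w) * g * d^2 / (18 * rho_w * nu)
d = 0.034 mm = 0.000034 m
rho_s - rho_w = 2693 - 1025 = 1668
Numerator = 1668 * 9.81 * (0.000034)^2 = 0.000018915720
Denominator = 18 * 1025 * 1e-6 = 0.018450
w = 0.001025 m/s

0.001025


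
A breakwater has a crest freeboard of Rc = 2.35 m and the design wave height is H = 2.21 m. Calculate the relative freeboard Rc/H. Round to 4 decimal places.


Relative freeboard = Rc / H
= 2.35 / 2.21
= 1.0633

1.0633


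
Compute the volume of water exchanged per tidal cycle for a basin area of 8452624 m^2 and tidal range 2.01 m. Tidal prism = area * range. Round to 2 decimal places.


Tidal prism = Area * Tidal range
P = 8452624 * 2.01
P = 16989774.24 m^3

16989774.24


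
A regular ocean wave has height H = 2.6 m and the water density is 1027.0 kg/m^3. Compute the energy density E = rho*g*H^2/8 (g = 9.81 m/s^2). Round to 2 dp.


E = (1/8) * rho * g * H^2
E = (1/8) * 1027.0 * 9.81 * 2.6^2
E = 0.125 * 1027.0 * 9.81 * 6.7600
E = 8513.27 J/m^2

8513.27


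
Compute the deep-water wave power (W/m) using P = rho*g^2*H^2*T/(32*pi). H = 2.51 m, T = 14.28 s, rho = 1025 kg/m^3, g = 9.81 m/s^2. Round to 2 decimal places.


P = rho * g^2 * H^2 * T / (32 * pi)
P = 1025 * 9.81^2 * 2.51^2 * 14.28 / (32 * pi)
P = 1025 * 96.2361 * 6.3001 * 14.28 / 100.53096
P = 88274.99 W/m

88274.99


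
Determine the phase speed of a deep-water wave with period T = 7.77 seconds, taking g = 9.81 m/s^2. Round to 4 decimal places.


We use the deep-water celerity formula:
C = g * T / (2 * pi)
C = 9.81 * 7.77 / (2 * 3.14159...)
C = 76.223700 / 6.283185
C = 12.1314 m/s

12.1314


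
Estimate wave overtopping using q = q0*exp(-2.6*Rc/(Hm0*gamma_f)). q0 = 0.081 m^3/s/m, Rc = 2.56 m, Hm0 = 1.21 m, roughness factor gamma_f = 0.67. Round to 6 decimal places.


q = q0 * exp(-2.6 * Rc / (Hm0 * gamma_f))
Exponent = -2.6 * 2.56 / (1.21 * 0.67)
= -2.6 * 2.56 / 0.8107
= -8.210189
exp(-8.210189) = 0.000272
q = 0.081 * 0.000272
q = 0.000022 m^3/s/m

0.000022


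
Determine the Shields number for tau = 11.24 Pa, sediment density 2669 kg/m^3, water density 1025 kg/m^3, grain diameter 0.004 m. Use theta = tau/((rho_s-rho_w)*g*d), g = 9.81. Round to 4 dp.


theta = tau / ((rho_s - rho_w) * g * d)
rho_s - rho_w = 2669 - 1025 = 1644
Denominator = 1644 * 9.81 * 0.004 = 64.510560
theta = 11.24 / 64.510560
theta = 0.1742

0.1742


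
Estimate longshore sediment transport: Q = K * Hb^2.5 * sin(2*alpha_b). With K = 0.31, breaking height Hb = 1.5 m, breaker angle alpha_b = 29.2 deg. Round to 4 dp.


Q = K * Hb^2.5 * sin(2 * alpha_b)
Hb^2.5 = 1.5^2.5 = 2.755676
sin(2 * 29.2) = sin(58.4) = 0.851727
Q = 0.31 * 2.755676 * 0.851727
Q = 0.7276 m^3/s

0.7276


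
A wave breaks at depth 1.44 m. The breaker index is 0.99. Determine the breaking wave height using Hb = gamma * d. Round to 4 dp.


Hb = gamma * d
Hb = 0.99 * 1.44
Hb = 1.4256 m

1.4256


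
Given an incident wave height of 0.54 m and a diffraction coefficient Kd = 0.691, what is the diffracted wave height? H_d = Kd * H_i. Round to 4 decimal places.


H_d = Kd * H_i
H_d = 0.691 * 0.54
H_d = 0.3731 m

0.3731


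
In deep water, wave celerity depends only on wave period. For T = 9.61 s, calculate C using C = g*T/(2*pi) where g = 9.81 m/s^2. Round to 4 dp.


We use the deep-water celerity formula:
C = g * T / (2 * pi)
C = 9.81 * 9.61 / (2 * 3.14159...)
C = 94.274100 / 6.283185
C = 15.0042 m/s

15.0042


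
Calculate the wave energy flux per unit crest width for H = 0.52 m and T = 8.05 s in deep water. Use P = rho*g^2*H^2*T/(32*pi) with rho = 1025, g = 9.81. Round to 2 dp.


P = rho * g^2 * H^2 * T / (32 * pi)
P = 1025 * 9.81^2 * 0.52^2 * 8.05 / (32 * pi)
P = 1025 * 96.2361 * 0.2704 * 8.05 / 100.53096
P = 2135.82 W/m

2135.82


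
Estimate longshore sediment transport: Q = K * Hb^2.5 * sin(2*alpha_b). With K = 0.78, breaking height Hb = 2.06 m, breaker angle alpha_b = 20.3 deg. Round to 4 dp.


Q = K * Hb^2.5 * sin(2 * alpha_b)
Hb^2.5 = 2.06^2.5 = 6.090712
sin(2 * 20.3) = sin(40.6) = 0.650774
Q = 0.78 * 6.090712 * 0.650774
Q = 3.0917 m^3/s

3.0917


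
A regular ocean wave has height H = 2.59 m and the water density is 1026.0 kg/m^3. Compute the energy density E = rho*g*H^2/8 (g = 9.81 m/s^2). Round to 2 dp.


E = (1/8) * rho * g * H^2
E = (1/8) * 1026.0 * 9.81 * 2.59^2
E = 0.125 * 1026.0 * 9.81 * 6.7081
E = 8439.68 J/m^2

8439.68


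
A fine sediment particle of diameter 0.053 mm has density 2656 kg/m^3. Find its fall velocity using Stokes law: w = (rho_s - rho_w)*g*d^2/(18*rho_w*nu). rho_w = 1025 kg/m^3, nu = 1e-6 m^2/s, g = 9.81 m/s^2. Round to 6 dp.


w = (rho_s - rho_w) * g * d^2 / (18 * rho_w * nu)
d = 0.053 mm = 0.000053 m
rho_s - rho_w = 2656 - 1025 = 1631
Numerator = 1631 * 9.81 * (0.000053)^2 = 0.000044944309
Denominator = 18 * 1025 * 1e-6 = 0.018450
w = 0.002436 m/s

0.002436


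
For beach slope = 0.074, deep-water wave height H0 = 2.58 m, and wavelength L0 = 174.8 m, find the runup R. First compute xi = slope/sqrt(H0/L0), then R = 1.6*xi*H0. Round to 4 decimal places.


xi = slope / sqrt(H0/L0)
H0/L0 = 2.58/174.8 = 0.014760
sqrt(0.014760) = 0.121490
xi = 0.074 / 0.121490 = 0.609106
R = 1.6 * xi * H0 = 1.6 * 0.609106 * 2.58
R = 2.5144 m

2.5144


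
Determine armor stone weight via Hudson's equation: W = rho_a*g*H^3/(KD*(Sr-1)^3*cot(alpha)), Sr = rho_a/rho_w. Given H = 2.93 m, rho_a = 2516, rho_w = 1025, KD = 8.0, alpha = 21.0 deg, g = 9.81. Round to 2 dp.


Sr = rho_a / rho_w = 2516 / 1025 = 2.454634
(Sr - 1) = 1.454634
(Sr - 1)^3 = 3.077948
cot(21.0) = 1 / tan(21.0) = 1 / 0.383864 = 2.605089
Numerator = 2516 * 9.81 * 2.93^3 = 620844.0241
Denominator = 8.0 * 3.077948 * 2.605089 = 64.146638
W = 620844.0241 / 64.146638
W = 9678.51 N

9678.51


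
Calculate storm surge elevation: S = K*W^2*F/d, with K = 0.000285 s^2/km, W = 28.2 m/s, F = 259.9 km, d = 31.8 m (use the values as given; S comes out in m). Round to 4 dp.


S = K * W^2 * F / d
W^2 = 28.2^2 = 795.24
S = 0.000285 * 795.24 * 259.9 / 31.8
Numerator = 0.000285 * 795.24 * 259.9 = 58.904620
S = 58.904620 / 31.8 = 1.8523 m

1.8523


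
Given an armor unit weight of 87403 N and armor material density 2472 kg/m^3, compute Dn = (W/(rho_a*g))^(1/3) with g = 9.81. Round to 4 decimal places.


V = W / (rho_a * g)
V = 87403 / (2472 * 9.81)
V = 87403 / 24250.32
V = 3.604200 m^3
Dn = V^(1/3) = 3.604200^(1/3)
Dn = 1.5332 m

1.5332


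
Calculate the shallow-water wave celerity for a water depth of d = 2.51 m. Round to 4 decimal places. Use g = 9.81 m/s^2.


Using the shallow-water approximation:
C = sqrt(g * d) = sqrt(9.81 * 2.51)
C = sqrt(24.6231)
C = 4.9622 m/s

4.9622


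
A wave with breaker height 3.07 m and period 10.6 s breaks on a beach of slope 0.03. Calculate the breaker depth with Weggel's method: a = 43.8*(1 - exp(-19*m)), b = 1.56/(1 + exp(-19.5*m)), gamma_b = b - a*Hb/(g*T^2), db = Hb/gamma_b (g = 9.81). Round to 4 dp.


a = 43.8 * (1 - exp(-19 * m))
exp(-19 * 0.03) = exp(-0.5700) = 0.565525
a = 43.8 * (1 - 0.565525) = 19.029986
b = 1.56 / (1 + exp(-19.5 * m))
exp(-19.5 * 0.03) = exp(-0.5850) = 0.557106
b = 1.56 / (1 + 0.557106) = 1.001859
Hb / (g * T^2) = 3.07 / (9.81 * 10.6^2) = 3.07 / 1102.2516 = 0.00278521
gamma_b = b - a * Hb/(g*T^2) = 1.001859 - 19.029986 * 0.00278521 = 0.948856
db = Hb / gamma_b = 3.07 / 0.948856
db = 3.2355 m

3.2355


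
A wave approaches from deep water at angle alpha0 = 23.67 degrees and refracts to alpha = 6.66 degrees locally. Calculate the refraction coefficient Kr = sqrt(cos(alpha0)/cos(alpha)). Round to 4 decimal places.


Kr = sqrt(cos(alpha0) / cos(alpha))
cos(23.67) = 0.915873
cos(6.66) = 0.993252
Kr = sqrt(0.915873 / 0.993252)
Kr = sqrt(0.922095)
Kr = 0.9603

0.9603


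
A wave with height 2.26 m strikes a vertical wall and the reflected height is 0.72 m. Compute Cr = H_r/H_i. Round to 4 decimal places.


Cr = H_r / H_i
Cr = 0.72 / 2.26
Cr = 0.3186

0.3186


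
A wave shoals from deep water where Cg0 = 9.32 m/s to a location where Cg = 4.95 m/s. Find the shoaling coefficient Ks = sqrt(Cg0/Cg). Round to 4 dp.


Ks = sqrt(Cg0 / Cg)
Ks = sqrt(9.32 / 4.95)
Ks = sqrt(1.8828)
Ks = 1.3722

1.3722


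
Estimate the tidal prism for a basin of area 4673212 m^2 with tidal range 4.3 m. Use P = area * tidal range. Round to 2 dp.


Tidal prism = Area * Tidal range
P = 4673212 * 4.3
P = 20094811.60 m^3

20094811.60


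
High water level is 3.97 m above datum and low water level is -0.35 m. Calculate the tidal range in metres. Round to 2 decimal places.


Tidal range = High water - Low water
Tidal range = 3.97 - (-0.35)
Tidal range = 4.32 m

4.32


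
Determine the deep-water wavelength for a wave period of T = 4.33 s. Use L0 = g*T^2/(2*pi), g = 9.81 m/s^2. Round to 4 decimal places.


L0 = g * T^2 / (2 * pi)
L0 = 9.81 * 4.33^2 / (2 * pi)
L0 = 9.81 * 18.7489 / 6.28319
L0 = 183.9267 / 6.28319
L0 = 29.2728 m

29.2728


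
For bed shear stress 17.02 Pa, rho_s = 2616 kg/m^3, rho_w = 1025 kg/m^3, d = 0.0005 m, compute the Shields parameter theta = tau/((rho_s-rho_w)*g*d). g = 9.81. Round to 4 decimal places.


theta = tau / ((rho_s - rho_w) * g * d)
rho_s - rho_w = 2616 - 1025 = 1591
Denominator = 1591 * 9.81 * 0.0005 = 7.803855
theta = 17.02 / 7.803855
theta = 2.1810

2.1810


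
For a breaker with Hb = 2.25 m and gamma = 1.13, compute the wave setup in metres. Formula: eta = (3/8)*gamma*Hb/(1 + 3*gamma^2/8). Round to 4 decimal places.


eta = (3/8) * gamma * Hb / (1 + 3*gamma^2/8)
Numerator = (3/8) * 1.13 * 2.25 = 0.953437
Denominator = 1 + 3*1.13^2/8 = 1 + 0.478838 = 1.478838
eta = 0.953437 / 1.478838
eta = 0.6447 m

0.6447


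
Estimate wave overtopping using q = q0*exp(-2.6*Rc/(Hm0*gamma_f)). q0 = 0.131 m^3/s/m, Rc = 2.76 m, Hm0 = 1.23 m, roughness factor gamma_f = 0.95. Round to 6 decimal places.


q = q0 * exp(-2.6 * Rc / (Hm0 * gamma_f))
Exponent = -2.6 * 2.76 / (1.23 * 0.95)
= -2.6 * 2.76 / 1.1685
= -6.141207
exp(-6.141207) = 0.002152
q = 0.131 * 0.002152
q = 0.000282 m^3/s/m

0.000282


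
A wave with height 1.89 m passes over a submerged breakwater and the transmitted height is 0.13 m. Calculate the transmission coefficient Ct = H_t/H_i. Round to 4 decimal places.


Ct = H_t / H_i
Ct = 0.13 / 1.89
Ct = 0.0688

0.0688
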